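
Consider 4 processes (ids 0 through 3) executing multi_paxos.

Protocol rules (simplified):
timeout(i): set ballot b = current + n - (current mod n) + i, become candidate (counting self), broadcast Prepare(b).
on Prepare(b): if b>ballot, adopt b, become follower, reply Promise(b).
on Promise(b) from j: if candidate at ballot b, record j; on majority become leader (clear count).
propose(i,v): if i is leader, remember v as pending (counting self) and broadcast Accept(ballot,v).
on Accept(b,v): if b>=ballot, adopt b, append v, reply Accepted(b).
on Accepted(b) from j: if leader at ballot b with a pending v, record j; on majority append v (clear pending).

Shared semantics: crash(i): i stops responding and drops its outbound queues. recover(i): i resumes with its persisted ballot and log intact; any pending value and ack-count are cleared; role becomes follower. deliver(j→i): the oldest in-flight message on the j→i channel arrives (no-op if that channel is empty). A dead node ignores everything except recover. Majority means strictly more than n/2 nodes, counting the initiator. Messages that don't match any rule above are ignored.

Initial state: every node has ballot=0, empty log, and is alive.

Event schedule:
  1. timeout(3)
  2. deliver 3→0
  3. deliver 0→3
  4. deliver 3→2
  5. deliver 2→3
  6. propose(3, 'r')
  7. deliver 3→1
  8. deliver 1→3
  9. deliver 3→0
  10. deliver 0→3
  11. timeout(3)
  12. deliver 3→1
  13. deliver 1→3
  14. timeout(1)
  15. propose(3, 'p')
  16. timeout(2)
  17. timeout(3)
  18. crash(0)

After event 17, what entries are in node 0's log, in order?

e1 timeout(3): 3[cand,b=7,-]
e2 deliver 3→0: 0[foll,b=7,-]
e3 deliver 0→3: ·
e4 deliver 3→2: 2[foll,b=7,-]
e5 deliver 2→3: 3[lead,b=7,-]
e6 propose(3,'r'): ·
e7 deliver 3→1: 1[foll,b=7,-]
e8 deliver 1→3: ·
e9 deliver 3→0: 0[foll,b=7,r]
e10 deliver 0→3: ·
e11 timeout(3): 3[cand,b=11,-]
e12 deliver 3→1: 1[foll,b=7,r]
e13 deliver 1→3: ·
e14 timeout(1): 1[cand,b=9,r]
e15 propose(3,'p'): ·
e16 timeout(2): 2[cand,b=10,-]
e17 timeout(3): 3[cand,b=15,-]

r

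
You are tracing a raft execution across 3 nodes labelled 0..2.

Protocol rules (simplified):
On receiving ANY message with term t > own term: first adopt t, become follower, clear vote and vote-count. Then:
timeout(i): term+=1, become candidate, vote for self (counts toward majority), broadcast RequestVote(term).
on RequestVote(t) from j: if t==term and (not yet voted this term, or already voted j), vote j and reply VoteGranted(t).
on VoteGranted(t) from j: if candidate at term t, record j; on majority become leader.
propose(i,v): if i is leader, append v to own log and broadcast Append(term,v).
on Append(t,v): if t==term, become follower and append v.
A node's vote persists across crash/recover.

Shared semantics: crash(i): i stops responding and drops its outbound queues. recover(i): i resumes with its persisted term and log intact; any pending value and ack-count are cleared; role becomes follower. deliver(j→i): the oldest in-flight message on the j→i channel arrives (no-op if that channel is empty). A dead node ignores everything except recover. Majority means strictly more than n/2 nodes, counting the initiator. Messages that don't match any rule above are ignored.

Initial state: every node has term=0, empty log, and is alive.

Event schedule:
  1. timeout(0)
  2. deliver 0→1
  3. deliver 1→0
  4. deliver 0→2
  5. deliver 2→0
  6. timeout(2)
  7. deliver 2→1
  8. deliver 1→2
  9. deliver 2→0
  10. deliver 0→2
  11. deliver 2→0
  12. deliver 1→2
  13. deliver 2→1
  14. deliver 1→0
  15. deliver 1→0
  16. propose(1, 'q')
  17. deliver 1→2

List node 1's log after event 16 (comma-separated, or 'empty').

[1] timeout(0) → N0(cand t1 [-])
[2] deliver 0→1 → N1(foll t1 [-])
[3] deliver 1→0 → N0(lead t1 [-])
[4] deliver 0→2 → N2(foll t1 [-])
[5] deliver 2→0 → ∅
[6] timeout(2) → N2(cand t2 [-])
[7] deliver 2→1 → N1(foll t2 [-])
[8] deliver 1→2 → N2(lead t2 [-])
[9] deliver 2→0 → N0(foll t2 [-])
[10] deliver 0→2 → ∅
[11] deliver 2→0 → ∅
[12] deliver 1→2 → ∅
[13] deliver 2→1 → ∅
[14] deliver 1→0 → ∅
[15] deliver 1→0 → ∅
[16] propose(1,'q') → ∅

empty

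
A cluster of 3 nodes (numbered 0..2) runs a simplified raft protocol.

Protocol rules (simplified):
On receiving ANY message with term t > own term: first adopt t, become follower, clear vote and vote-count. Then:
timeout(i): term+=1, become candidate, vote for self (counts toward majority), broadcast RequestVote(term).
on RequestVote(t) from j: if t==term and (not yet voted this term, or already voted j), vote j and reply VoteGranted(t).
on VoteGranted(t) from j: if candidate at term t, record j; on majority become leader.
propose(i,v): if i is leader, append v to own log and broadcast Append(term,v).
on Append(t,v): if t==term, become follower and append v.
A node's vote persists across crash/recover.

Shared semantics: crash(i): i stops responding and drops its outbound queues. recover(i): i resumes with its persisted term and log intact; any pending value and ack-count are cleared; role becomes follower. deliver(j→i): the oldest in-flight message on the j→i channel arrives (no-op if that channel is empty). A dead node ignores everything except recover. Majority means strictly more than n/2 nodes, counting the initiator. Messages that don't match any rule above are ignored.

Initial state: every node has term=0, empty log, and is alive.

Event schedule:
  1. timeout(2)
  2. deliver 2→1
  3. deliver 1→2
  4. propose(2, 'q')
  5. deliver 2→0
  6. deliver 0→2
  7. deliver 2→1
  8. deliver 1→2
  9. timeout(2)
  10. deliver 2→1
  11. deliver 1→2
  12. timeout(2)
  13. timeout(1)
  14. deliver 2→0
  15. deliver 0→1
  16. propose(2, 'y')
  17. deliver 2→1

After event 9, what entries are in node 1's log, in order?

e1 timeout(2): 2[cand,t=1,-]
e2 deliver 2→1: 1[foll,t=1,-]
e3 deliver 1→2: 2[lead,t=1,-]
e4 propose(2,'q'): 2[lead,t=1,q]
e5 deliver 2→0: 0[foll,t=1,-]
e6 deliver 0→2: ·
e7 deliver 2→1: 1[foll,t=1,q]
e8 deliver 1→2: ·
e9 timeout(2): 2[cand,t=2,q]

q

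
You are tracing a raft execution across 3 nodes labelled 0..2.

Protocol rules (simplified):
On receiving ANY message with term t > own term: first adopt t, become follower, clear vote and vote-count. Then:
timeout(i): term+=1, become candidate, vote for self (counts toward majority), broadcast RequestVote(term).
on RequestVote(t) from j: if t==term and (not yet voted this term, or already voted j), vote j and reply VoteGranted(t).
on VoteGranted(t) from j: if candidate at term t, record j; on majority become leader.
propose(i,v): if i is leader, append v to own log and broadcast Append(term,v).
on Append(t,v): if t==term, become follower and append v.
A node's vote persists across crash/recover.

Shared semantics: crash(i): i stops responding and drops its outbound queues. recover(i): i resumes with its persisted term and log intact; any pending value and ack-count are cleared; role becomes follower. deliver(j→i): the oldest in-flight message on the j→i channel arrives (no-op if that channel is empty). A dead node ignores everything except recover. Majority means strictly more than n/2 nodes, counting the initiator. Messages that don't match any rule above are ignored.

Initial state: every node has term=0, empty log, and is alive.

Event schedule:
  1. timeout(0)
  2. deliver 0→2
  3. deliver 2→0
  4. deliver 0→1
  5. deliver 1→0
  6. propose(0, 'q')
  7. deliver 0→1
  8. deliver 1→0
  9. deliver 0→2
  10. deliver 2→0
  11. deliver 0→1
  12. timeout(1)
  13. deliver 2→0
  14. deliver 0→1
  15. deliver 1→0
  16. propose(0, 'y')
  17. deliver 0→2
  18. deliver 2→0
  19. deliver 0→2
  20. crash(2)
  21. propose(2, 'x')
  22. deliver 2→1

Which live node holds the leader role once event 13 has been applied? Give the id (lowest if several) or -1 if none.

[1] timeout(0) → N0(cand t1 [-])
[2] deliver 0→2 → N2(foll t1 [-])
[3] deliver 2→0 → N0(lead t1 [-])
[4] deliver 0→1 → N1(foll t1 [-])
[5] deliver 1→0 → ∅
[6] propose(0,'q') → N0(lead t1 [q])
[7] deliver 0→1 → N1(foll t1 [q])
[8] deliver 1→0 → ∅
[9] deliver 0→2 → N2(foll t1 [q])
[10] deliver 2→0 → ∅
[11] deliver 0→1 → ∅
[12] timeout(1) → N1(cand t2 [q])
[13] deliver 2→0 → ∅

0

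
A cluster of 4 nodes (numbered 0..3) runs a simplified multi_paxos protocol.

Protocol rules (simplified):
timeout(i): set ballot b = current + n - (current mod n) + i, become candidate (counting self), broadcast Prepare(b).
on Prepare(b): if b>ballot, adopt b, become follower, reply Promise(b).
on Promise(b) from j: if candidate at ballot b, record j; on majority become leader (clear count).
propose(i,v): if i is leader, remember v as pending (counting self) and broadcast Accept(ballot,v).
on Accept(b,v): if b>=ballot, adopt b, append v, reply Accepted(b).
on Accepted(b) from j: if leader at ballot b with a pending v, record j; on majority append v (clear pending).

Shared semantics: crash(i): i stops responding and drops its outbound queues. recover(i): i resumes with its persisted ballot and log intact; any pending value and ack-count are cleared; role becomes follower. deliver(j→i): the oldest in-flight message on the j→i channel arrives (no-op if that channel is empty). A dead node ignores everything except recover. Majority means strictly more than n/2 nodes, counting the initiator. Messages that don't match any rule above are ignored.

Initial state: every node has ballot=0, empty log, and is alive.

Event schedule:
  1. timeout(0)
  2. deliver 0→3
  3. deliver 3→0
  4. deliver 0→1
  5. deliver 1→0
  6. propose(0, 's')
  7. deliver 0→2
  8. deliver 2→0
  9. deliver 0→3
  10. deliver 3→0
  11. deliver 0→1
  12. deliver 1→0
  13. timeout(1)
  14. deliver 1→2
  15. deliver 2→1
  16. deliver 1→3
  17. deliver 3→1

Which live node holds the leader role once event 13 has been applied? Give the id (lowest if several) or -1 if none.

0

e1 timeout(0): 0[cand,b=4,-]
e2 deliver 0→3: 3[foll,b=4,-]
e3 deliver 3→0: ·
e4 deliver 0→1: 1[foll,b=4,-]
e5 deliver 1→0: 0[lead,b=4,-]
e6 propose(0,'s'): ·
e7 deliver 0→2: 2[foll,b=4,-]
e8 deliver 2→0: ·
e9 deliver 0→3: 3[foll,b=4,s]
e10 deliver 3→0: ·
e11 deliver 0→1: 1[foll,b=4,s]
e12 deliver 1→0: 0[lead,b=4,s]
e13 timeout(1): 1[cand,b=9,s]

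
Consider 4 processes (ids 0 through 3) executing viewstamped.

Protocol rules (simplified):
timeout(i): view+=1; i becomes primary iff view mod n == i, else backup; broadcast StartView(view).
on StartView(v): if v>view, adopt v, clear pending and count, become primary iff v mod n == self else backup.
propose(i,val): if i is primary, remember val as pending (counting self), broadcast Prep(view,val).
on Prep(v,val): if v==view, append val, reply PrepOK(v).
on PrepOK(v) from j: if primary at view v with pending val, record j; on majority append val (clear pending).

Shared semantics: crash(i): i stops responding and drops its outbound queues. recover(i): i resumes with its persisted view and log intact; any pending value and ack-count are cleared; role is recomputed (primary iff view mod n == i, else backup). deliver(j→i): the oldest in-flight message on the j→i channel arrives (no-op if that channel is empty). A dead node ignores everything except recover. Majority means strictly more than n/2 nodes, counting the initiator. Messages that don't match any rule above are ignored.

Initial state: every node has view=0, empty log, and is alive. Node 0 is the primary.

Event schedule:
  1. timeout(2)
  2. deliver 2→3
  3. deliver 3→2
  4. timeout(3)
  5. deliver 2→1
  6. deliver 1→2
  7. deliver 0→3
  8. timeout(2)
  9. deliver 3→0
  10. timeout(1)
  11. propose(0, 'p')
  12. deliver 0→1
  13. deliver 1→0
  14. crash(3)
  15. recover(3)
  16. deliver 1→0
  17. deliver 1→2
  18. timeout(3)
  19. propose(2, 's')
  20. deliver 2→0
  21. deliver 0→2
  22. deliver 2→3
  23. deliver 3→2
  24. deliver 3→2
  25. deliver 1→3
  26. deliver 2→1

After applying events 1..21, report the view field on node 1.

after 1 — timeout(2): n2:back/v1/[-]
after 2 — deliver 2→3: n3:back/v1/[-]
after 3 — deliver 3→2: ·
after 4 — timeout(3): n3:back/v2/[-]
after 5 — deliver 2→1: n1:prim/v1/[-]
after 6 — deliver 1→2: ·
after 7 — deliver 0→3: ·
after 8 — timeout(2): n2:prim/v2/[-]
after 9 — deliver 3→0: n0:back/v2/[-]
after 10 — timeout(1): n1:back/v2/[-]
after 11 — propose(0,'p'): ·
after 12 — deliver 0→1: ·
after 13 — deliver 1→0: ·
after 14 — crash(3): n3:✗back/v2/[-]
after 15 — recover(3): n3:back/v2/[-]
after 16 — deliver 1→0: ·
after 17 — deliver 1→2: ·
after 18 — timeout(3): n3:prim/v3/[-]
after 19 — propose(2,'s'): ·
after 20 — deliver 2→0: ·
after 21 — deliver 0→2: ·

2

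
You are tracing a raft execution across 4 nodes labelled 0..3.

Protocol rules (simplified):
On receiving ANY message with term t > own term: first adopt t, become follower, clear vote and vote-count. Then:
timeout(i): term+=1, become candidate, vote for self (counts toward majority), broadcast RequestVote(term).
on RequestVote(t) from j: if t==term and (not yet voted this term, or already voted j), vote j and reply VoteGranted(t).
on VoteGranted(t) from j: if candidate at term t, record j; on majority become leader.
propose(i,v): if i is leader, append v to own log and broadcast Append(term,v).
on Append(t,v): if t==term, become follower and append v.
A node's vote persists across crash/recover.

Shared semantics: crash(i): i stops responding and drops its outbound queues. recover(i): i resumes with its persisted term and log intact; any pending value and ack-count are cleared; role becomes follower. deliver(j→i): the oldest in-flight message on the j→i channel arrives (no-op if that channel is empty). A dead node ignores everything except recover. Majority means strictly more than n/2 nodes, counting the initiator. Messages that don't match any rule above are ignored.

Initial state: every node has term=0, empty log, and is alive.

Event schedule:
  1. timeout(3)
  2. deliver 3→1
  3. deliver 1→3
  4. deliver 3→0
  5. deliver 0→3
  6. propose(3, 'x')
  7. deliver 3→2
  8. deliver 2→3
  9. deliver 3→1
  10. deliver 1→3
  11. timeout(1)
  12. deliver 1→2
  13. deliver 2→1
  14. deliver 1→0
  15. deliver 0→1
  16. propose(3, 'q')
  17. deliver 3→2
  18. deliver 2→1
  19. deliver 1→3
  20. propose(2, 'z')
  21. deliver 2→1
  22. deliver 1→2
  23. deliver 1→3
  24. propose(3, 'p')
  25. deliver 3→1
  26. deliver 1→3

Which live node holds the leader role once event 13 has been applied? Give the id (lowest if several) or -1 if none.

[1] timeout(3) → N3(cand t1 [-])
[2] deliver 3→1 → N1(foll t1 [-])
[3] deliver 1→3 → ∅
[4] deliver 3→0 → N0(foll t1 [-])
[5] deliver 0→3 → N3(lead t1 [-])
[6] propose(3,'x') → N3(lead t1 [x])
[7] deliver 3→2 → N2(foll t1 [-])
[8] deliver 2→3 → ∅
[9] deliver 3→1 → N1(foll t1 [x])
[10] deliver 1→3 → ∅
[11] timeout(1) → N1(cand t2 [x])
[12] deliver 1→2 → N2(foll t2 [-])
[13] deliver 2→1 → ∅

3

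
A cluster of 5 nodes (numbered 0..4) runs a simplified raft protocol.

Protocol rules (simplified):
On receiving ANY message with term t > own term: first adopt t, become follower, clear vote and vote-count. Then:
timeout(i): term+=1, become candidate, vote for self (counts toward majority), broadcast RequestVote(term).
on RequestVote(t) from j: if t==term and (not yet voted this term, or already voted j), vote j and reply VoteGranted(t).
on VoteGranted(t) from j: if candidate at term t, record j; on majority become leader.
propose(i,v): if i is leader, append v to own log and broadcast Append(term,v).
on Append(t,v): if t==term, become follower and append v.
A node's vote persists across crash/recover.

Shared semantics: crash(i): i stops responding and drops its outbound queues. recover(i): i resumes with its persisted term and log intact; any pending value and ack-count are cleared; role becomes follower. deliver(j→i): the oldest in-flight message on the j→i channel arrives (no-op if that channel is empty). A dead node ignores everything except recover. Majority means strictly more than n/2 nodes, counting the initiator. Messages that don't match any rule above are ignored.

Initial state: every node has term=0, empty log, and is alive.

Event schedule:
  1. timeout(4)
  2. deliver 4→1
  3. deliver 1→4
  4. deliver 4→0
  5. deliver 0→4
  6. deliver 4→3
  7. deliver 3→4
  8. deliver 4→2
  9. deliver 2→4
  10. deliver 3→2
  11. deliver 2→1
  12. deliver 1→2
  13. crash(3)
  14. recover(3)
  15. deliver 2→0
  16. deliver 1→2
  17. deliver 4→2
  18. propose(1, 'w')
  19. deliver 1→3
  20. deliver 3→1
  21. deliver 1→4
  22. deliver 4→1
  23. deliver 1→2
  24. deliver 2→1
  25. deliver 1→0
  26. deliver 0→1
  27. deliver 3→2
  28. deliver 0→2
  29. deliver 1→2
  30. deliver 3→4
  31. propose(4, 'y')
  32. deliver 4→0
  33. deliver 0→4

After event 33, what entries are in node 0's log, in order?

y

[1] timeout(4) → N4(cand t1 [-])
[2] deliver 4→1 → N1(foll t1 [-])
[3] deliver 1→4 → ∅
[4] deliver 4→0 → N0(foll t1 [-])
[5] deliver 0→4 → N4(lead t1 [-])
[6] deliver 4→3 → N3(foll t1 [-])
[7] deliver 3→4 → ∅
[8] deliver 4→2 → N2(foll t1 [-])
[9] deliver 2→4 → ∅
[10] deliver 3→2 → ∅
[11] deliver 2→1 → ∅
[12] deliver 1→2 → ∅
[13] crash(3) → N3(✗foll t1 [-])
[14] recover(3) → N3(foll t1 [-])
[15] deliver 2→0 → ∅
[16] deliver 1→2 → ∅
[17] deliver 4→2 → ∅
[18] propose(1,'w') → ∅
[19] deliver 1→3 → ∅
[20] deliver 3→1 → ∅
[21] deliver 1→4 → ∅
[22] deliver 4→1 → ∅
[23] deliver 1→2 → ∅
[24] deliver 2→1 → ∅
[25] deliver 1→0 → ∅
[26] deliver 0→1 → ∅
[27] deliver 3→2 → ∅
[28] deliver 0→2 → ∅
[29] deliver 1→2 → ∅
[30] deliver 3→4 → ∅
[31] propose(4,'y') → N4(lead t1 [y])
[32] deliver 4→0 → N0(foll t1 [y])
[33] deliver 0→4 → ∅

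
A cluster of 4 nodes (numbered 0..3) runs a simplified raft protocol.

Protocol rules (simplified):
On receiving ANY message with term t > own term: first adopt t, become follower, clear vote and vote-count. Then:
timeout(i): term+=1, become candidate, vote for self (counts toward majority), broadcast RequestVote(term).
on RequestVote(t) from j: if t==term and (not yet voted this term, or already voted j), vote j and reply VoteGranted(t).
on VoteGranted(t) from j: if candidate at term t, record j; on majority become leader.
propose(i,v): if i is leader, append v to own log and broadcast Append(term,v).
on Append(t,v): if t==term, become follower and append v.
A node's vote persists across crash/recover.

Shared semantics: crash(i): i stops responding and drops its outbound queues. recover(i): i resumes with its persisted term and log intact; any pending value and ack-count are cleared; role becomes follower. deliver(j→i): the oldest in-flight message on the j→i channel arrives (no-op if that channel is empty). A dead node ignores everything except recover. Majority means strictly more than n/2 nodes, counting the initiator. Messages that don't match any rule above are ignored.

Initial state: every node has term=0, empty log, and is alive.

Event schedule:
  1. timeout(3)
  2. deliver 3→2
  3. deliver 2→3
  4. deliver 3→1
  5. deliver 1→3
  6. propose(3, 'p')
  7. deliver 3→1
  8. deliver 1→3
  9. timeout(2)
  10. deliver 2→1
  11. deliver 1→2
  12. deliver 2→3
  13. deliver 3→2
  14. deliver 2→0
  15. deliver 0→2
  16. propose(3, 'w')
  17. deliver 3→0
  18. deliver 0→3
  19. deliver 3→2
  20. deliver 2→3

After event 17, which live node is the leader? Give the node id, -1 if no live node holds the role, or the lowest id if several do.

e1 timeout(3): 3[cand,t=1,-]
e2 deliver 3→2: 2[foll,t=1,-]
e3 deliver 2→3: ·
e4 deliver 3→1: 1[foll,t=1,-]
e5 deliver 1→3: 3[lead,t=1,-]
e6 propose(3,'p'): 3[lead,t=1,p]
e7 deliver 3→1: 1[foll,t=1,p]
e8 deliver 1→3: ·
e9 timeout(2): 2[cand,t=2,-]
e10 deliver 2→1: 1[foll,t=2,p]
e11 deliver 1→2: ·
e12 deliver 2→3: 3[foll,t=2,p]
e13 deliver 3→2: ·
e14 deliver 2→0: 0[foll,t=2,-]
e15 deliver 0→2: 2[lead,t=2,-]
e16 propose(3,'w'): ·
e17 deliver 3→0: ·

2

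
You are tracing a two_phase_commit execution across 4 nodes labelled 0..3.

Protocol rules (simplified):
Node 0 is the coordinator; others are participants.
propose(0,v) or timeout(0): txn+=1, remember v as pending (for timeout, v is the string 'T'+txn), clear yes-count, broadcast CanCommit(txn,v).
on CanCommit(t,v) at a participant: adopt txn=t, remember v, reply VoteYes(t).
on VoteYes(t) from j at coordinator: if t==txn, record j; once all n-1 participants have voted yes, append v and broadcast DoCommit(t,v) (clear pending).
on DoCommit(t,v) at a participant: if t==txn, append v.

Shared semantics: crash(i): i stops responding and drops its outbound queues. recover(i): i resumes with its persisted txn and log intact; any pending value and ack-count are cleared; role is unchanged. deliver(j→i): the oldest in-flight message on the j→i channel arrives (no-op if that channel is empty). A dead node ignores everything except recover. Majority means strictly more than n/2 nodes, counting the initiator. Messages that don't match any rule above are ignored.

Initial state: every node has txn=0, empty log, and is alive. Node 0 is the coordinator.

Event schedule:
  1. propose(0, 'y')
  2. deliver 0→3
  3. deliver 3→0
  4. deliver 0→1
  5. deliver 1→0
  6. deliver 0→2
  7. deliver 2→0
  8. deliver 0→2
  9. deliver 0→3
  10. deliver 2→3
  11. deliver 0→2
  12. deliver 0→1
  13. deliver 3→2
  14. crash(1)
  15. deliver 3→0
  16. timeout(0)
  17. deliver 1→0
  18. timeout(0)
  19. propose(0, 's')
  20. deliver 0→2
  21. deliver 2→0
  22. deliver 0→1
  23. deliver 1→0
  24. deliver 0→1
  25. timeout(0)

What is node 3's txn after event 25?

e1 propose(0,'y'): 0[coor,t=1,-]
e2 deliver 0→3: 3[part,t=1,-]
e3 deliver 3→0: ·
e4 deliver 0→1: 1[part,t=1,-]
e5 deliver 1→0: ·
e6 deliver 0→2: 2[part,t=1,-]
e7 deliver 2→0: 0[coor,t=1,y]
e8 deliver 0→2: 2[part,t=1,y]
e9 deliver 0→3: 3[part,t=1,y]
e10 deliver 2→3: ·
e11 deliver 0→2: ·
e12 deliver 0→1: 1[part,t=1,y]
e13 deliver 3→2: ·
e14 crash(1): 1[✗part,t=1,y]
e15 deliver 3→0: ·
e16 timeout(0): 0[coor,t=2,y]
e17 deliver 1→0: ·
e18 timeout(0): 0[coor,t=3,y]
e19 propose(0,'s'): 0[coor,t=4,y]
e20 deliver 0→2: 2[part,t=2,y]
e21 deliver 2→0: ·
e22 deliver 0→1: ·
e23 deliver 1→0: ·
e24 deliver 0→1: ·
e25 timeout(0): 0[coor,t=5,y]

1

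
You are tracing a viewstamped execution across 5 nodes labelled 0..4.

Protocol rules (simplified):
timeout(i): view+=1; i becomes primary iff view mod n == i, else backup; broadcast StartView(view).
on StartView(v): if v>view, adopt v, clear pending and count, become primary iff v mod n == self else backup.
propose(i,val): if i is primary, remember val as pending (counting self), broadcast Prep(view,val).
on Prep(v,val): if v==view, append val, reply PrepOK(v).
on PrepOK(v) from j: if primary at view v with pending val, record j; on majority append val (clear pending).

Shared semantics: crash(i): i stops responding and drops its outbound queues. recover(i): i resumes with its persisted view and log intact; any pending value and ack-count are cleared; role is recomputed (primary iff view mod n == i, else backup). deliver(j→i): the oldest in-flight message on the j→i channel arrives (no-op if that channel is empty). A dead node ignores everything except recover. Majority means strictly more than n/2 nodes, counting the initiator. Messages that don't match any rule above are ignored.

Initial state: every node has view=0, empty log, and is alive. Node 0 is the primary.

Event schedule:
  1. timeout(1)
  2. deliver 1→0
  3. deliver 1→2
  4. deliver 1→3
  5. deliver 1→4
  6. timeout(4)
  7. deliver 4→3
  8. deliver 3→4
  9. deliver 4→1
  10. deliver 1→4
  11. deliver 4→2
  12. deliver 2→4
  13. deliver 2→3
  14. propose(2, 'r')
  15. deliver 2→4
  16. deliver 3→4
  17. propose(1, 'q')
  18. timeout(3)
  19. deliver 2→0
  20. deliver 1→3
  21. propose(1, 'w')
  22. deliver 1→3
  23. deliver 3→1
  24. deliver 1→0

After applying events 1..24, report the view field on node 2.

2

after 1 — timeout(1): n1:prim/v1/[-]
after 2 — deliver 1→0: n0:back/v1/[-]
after 3 — deliver 1→2: n2:back/v1/[-]
after 4 — deliver 1→3: n3:back/v1/[-]
after 5 — deliver 1→4: n4:back/v1/[-]
after 6 — timeout(4): n4:back/v2/[-]
after 7 — deliver 4→3: n3:back/v2/[-]
after 8 — deliver 3→4: ·
after 9 — deliver 4→1: n1:back/v2/[-]
after 10 — deliver 1→4: ·
after 11 — deliver 4→2: n2:prim/v2/[-]
after 12 — deliver 2→4: ·
after 13 — deliver 2→3: ·
after 14 — propose(2,'r'): ·
after 15 — deliver 2→4: n4:back/v2/[r]
after 16 — deliver 3→4: ·
after 17 — propose(1,'q'): ·
after 18 — timeout(3): n3:prim/v3/[-]
after 19 — deliver 2→0: ·
after 20 — deliver 1→3: ·
after 21 — propose(1,'w'): ·
after 22 — deliver 1→3: ·
after 23 — deliver 3→1: n1:back/v3/[-]
after 24 — deliver 1→0: ·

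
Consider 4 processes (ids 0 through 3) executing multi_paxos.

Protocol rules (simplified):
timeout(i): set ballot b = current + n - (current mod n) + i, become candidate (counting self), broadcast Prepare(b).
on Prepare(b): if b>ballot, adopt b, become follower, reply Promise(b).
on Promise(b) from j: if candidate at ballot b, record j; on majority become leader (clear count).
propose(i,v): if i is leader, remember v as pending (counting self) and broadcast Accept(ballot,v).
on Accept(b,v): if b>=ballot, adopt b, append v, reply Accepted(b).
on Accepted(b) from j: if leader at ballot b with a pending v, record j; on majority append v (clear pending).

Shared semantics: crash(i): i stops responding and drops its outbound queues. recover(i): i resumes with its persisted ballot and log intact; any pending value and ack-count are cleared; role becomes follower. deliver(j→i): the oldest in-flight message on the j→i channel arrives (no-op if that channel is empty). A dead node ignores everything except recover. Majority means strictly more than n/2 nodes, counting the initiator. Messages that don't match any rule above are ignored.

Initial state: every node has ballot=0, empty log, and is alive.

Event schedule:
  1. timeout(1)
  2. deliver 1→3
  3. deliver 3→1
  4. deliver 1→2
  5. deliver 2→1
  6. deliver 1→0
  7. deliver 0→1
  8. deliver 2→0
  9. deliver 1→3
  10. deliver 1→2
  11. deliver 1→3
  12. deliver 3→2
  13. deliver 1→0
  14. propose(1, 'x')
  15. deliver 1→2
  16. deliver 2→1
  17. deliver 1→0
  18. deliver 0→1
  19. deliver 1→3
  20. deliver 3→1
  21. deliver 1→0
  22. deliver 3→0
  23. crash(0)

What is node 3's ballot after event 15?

5

[1] timeout(1) → N1(cand b5 [-])
[2] deliver 1→3 → N3(foll b5 [-])
[3] deliver 3→1 → ∅
[4] deliver 1→2 → N2(foll b5 [-])
[5] deliver 2→1 → N1(lead b5 [-])
[6] deliver 1→0 → N0(foll b5 [-])
[7] deliver 0→1 → ∅
[8] deliver 2→0 → ∅
[9] deliver 1→3 → ∅
[10] deliver 1→2 → ∅
[11] deliver 1→3 → ∅
[12] deliver 3→2 → ∅
[13] deliver 1→0 → ∅
[14] propose(1,'x') → ∅
[15] deliver 1→2 → N2(foll b5 [x])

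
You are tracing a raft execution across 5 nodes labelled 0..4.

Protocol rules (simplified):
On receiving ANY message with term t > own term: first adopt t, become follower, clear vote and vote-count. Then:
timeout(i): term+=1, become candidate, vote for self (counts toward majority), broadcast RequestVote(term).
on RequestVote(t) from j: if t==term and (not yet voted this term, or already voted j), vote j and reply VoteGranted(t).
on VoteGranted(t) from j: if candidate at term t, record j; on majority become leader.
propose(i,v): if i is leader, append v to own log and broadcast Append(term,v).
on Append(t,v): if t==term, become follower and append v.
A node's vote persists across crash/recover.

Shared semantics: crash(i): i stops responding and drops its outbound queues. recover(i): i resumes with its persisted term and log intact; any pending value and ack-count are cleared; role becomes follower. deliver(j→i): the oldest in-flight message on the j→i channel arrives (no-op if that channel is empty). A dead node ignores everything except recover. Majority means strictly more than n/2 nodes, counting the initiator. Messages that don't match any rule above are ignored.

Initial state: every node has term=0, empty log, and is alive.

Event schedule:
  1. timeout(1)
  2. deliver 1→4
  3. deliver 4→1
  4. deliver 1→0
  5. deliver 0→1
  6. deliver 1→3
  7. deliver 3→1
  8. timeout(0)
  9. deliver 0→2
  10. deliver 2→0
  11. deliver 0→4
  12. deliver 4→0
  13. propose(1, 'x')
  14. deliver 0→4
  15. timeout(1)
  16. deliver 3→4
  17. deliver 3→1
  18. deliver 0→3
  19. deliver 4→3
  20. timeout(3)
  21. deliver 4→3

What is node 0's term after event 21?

2

step 1 timeout(1): 1={cand,t=1,log=-}
step 2 deliver 1→4: 4={foll,t=1,log=-}
step 3 deliver 4→1: —
step 4 deliver 1→0: 0={foll,t=1,log=-}
step 5 deliver 0→1: 1={lead,t=1,log=-}
step 6 deliver 1→3: 3={foll,t=1,log=-}
step 7 deliver 3→1: —
step 8 timeout(0): 0={cand,t=2,log=-}
step 9 deliver 0→2: 2={foll,t=2,log=-}
step 10 deliver 2→0: —
step 11 deliver 0→4: 4={foll,t=2,log=-}
step 12 deliver 4→0: 0={lead,t=2,log=-}
step 13 propose(1,'x'): 1={lead,t=1,log=x}
step 14 deliver 0→4: —
step 15 timeout(1): 1={cand,t=2,log=x}
step 16 deliver 3→4: —
step 17 deliver 3→1: —
step 18 deliver 0→3: 3={foll,t=2,log=-}
step 19 deliver 4→3: —
step 20 timeout(3): 3={cand,t=3,log=-}
step 21 deliver 4→3: —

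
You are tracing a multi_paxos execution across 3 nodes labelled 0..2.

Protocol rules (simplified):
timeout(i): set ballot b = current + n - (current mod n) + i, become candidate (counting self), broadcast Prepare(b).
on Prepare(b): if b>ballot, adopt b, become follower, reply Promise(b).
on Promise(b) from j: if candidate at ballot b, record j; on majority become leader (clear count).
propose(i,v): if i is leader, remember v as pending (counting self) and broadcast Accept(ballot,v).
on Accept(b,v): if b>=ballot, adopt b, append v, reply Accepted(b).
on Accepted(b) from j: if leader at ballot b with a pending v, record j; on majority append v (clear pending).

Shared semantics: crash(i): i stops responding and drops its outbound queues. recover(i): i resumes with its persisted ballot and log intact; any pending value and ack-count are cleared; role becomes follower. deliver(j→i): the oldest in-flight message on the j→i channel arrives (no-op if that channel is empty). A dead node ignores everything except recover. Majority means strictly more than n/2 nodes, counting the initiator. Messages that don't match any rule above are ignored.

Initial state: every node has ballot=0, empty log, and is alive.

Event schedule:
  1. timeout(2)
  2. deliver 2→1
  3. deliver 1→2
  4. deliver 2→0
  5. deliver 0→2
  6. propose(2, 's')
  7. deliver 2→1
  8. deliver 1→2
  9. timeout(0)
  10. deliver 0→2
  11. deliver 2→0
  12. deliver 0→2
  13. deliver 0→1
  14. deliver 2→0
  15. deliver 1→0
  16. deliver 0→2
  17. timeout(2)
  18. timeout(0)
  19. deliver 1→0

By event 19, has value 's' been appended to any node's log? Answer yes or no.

yes

step 1 timeout(2): 2={cand,b=5,log=-}
step 2 deliver 2→1: 1={foll,b=5,log=-}
step 3 deliver 1→2: 2={lead,b=5,log=-}
step 4 deliver 2→0: 0={foll,b=5,log=-}
step 5 deliver 0→2: —
step 6 propose(2,'s'): —
step 7 deliver 2→1: 1={foll,b=5,log=s}
step 8 deliver 1→2: 2={lead,b=5,log=s}
step 9 timeout(0): 0={cand,b=6,log=-}
step 10 deliver 0→2: 2={foll,b=6,log=s}
step 11 deliver 2→0: —
step 12 deliver 0→2: —
step 13 deliver 0→1: 1={foll,b=6,log=s}
step 14 deliver 2→0: 0={lead,b=6,log=-}
step 15 deliver 1→0: —
step 16 deliver 0→2: —
step 17 timeout(2): 2={cand,b=11,log=s}
step 18 timeout(0): 0={cand,b=9,log=-}
step 19 deliver 1→0: —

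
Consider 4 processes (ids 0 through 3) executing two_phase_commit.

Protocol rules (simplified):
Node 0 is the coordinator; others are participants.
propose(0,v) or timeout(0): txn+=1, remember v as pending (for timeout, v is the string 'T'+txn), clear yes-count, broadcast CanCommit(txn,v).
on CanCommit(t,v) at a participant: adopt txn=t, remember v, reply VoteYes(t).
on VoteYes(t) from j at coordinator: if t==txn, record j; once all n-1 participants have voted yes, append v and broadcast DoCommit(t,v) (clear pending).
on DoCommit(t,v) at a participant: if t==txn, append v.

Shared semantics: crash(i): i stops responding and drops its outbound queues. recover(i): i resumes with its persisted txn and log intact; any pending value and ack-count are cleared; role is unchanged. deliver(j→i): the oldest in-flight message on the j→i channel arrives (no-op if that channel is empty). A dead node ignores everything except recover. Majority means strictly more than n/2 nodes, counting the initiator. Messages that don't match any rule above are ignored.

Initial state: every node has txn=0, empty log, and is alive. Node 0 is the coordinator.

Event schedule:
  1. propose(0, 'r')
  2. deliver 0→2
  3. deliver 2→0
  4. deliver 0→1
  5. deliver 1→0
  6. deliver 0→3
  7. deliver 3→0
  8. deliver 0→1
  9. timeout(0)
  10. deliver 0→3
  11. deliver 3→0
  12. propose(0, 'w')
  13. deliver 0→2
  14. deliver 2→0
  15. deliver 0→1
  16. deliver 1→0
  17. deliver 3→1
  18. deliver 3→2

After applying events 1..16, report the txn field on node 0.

3

e1 propose(0,'r'): 0[coor,t=1,-]
e2 deliver 0→2: 2[part,t=1,-]
e3 deliver 2→0: ·
e4 deliver 0→1: 1[part,t=1,-]
e5 deliver 1→0: ·
e6 deliver 0→3: 3[part,t=1,-]
e7 deliver 3→0: 0[coor,t=1,r]
e8 deliver 0→1: 1[part,t=1,r]
e9 timeout(0): 0[coor,t=2,r]
e10 deliver 0→3: 3[part,t=1,r]
e11 deliver 3→0: ·
e12 propose(0,'w'): 0[coor,t=3,r]
e13 deliver 0→2: 2[part,t=1,r]
e14 deliver 2→0: ·
e15 deliver 0→1: 1[part,t=2,r]
e16 deliver 1→0: ·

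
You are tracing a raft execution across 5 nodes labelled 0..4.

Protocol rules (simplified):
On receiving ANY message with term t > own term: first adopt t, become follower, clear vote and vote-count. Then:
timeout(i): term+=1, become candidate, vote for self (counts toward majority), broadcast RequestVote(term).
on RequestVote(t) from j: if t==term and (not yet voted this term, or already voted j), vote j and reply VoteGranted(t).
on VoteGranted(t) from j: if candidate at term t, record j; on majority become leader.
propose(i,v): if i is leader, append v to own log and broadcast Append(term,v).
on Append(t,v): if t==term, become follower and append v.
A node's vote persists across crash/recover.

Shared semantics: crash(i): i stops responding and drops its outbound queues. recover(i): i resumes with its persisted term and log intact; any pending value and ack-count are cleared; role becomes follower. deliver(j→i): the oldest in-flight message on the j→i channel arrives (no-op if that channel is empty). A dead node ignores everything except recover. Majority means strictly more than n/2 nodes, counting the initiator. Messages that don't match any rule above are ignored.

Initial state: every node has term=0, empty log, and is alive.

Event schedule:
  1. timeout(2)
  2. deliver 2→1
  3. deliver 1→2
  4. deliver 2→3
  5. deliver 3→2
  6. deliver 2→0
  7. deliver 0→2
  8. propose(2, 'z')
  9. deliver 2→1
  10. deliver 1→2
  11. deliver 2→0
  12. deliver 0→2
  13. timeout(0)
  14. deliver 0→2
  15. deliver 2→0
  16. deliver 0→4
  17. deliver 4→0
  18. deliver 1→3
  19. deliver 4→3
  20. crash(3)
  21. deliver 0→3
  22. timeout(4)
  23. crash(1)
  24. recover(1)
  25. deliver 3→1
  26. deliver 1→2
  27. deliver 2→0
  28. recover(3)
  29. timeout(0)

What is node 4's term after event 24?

3

[1] timeout(2) → N2(cand t1 [-])
[2] deliver 2→1 → N1(foll t1 [-])
[3] deliver 1→2 → ∅
[4] deliver 2→3 → N3(foll t1 [-])
[5] deliver 3→2 → N2(lead t1 [-])
[6] deliver 2→0 → N0(foll t1 [-])
[7] deliver 0→2 → ∅
[8] propose(2,'z') → N2(lead t1 [z])
[9] deliver 2→1 → N1(foll t1 [z])
[10] deliver 1→2 → ∅
[11] deliver 2→0 → N0(foll t1 [z])
[12] deliver 0→2 → ∅
[13] timeout(0) → N0(cand t2 [z])
[14] deliver 0→2 → N2(foll t2 [z])
[15] deliver 2→0 → ∅
[16] deliver 0→4 → N4(foll t2 [-])
[17] deliver 4→0 → N0(lead t2 [z])
[18] deliver 1→3 → ∅
[19] deliver 4→3 → ∅
[20] crash(3) → N3(✗foll t1 [-])
[21] deliver 0→3 → ∅
[22] timeout(4) → N4(cand t3 [-])
[23] crash(1) → N1(✗foll t1 [z])
[24] recover(1) → N1(foll t1 [z])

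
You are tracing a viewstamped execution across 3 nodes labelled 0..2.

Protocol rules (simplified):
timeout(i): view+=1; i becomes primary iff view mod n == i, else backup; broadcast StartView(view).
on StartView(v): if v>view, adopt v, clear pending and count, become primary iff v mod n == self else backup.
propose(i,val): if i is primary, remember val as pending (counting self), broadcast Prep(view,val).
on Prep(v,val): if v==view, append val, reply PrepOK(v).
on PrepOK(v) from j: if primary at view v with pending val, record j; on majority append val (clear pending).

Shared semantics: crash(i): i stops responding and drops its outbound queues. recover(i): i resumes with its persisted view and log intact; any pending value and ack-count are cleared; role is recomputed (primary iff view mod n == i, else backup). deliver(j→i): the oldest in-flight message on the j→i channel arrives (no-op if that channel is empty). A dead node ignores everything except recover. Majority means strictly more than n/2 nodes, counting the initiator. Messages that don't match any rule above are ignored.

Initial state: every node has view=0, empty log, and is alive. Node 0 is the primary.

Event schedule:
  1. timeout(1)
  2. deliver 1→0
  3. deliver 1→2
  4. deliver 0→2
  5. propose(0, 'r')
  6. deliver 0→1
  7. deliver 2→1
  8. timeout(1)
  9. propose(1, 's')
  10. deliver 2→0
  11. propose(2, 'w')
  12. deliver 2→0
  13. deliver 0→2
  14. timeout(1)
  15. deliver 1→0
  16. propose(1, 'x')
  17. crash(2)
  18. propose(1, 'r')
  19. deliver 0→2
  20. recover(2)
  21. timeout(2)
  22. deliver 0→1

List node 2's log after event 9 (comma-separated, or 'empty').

empty

[1] timeout(1) → N1(prim v1 [-])
[2] deliver 1→0 → N0(back v1 [-])
[3] deliver 1→2 → N2(back v1 [-])
[4] deliver 0→2 → ∅
[5] propose(0,'r') → ∅
[6] deliver 0→1 → ∅
[7] deliver 2→1 → ∅
[8] timeout(1) → N1(back v2 [-])
[9] propose(1,'s') → ∅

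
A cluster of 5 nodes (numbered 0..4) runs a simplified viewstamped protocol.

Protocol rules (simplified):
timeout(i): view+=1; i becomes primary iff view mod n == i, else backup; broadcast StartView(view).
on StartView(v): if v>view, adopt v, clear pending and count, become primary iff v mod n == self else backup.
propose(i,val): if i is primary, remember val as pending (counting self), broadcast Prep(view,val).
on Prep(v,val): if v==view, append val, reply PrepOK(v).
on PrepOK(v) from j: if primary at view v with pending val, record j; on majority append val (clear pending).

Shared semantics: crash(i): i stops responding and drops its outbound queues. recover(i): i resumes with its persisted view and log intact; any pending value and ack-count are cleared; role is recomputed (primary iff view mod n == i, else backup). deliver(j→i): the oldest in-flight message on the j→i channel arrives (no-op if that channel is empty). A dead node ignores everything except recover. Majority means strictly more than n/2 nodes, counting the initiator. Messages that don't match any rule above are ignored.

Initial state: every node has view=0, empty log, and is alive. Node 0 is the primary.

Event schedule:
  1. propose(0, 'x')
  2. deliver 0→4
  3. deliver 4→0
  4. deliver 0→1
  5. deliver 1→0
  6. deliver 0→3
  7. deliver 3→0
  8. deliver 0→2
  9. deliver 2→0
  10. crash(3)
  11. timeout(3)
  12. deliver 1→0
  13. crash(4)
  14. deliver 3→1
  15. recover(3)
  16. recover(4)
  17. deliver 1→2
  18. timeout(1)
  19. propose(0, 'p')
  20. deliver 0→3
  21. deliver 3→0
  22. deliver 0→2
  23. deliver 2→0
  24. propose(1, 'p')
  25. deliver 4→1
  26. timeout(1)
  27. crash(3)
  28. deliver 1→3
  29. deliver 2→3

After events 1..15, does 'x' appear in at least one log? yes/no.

after 1 — propose(0,'x'): ·
after 2 — deliver 0→4: n4:back/v0/[x]
after 3 — deliver 4→0: ·
after 4 — deliver 0→1: n1:back/v0/[x]
after 5 — deliver 1→0: n0:prim/v0/[x]
after 6 — deliver 0→3: n3:back/v0/[x]
after 7 — deliver 3→0: ·
after 8 — deliver 0→2: n2:back/v0/[x]
after 9 — deliver 2→0: ·
after 10 — crash(3): n3:✗back/v0/[x]
after 11 — timeout(3): ·
after 12 — deliver 1→0: ·
after 13 — crash(4): n4:✗back/v0/[x]
after 14 — deliver 3→1: ·
after 15 — recover(3): n3:back/v0/[x]

yes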